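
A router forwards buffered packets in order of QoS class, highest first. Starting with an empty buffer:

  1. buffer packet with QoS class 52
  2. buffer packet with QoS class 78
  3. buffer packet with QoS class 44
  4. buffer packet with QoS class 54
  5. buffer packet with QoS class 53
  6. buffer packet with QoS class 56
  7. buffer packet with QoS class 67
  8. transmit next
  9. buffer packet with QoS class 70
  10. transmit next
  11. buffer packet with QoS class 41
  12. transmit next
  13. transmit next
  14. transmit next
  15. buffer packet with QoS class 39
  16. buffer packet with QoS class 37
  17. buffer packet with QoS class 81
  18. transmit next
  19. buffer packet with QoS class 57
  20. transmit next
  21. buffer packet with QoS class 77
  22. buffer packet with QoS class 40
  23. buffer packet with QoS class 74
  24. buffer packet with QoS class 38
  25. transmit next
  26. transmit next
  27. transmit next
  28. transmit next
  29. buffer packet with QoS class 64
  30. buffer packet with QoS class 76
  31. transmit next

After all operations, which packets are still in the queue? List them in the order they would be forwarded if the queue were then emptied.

[64, 44, 41, 40, 39, 38, 37]

insert 52 → {52}
insert 78 → {78, 52}
insert 44 → {78, 52, 44}
insert 54 → {78, 54, 52, 44}
insert 53 → {78, 54, 53, 52, 44}
insert 56 → {78, 56, 54, 53, 52, 44}
insert 67 → {78, 67, 56, 54, 53, 52, 44}
transmit next → 78; now {67, 56, 54, 53, 52, 44}
insert 70 → {70, 67, 56, 54, 53, 52, 44}
transmit next → 70; now {67, 56, 54, 53, 52, 44}
insert 41 → {67, 56, 54, 53, 52, 44, 41}
transmit next → 67; now {56, 54, 53, 52, 44, 41}
transmit next → 56; now {54, 53, 52, 44, 41}
transmit next → 54; now {53, 52, 44, 41}
insert 39 → {53, 52, 44, 41, 39}
insert 37 → {53, 52, 44, 41, 39, 37}
insert 81 → {81, 53, 52, 44, 41, 39, 37}
transmit next → 81; now {53, 52, 44, 41, 39, 37}
insert 57 → {57, 53, 52, 44, 41, 39, 37}
transmit next → 57; now {53, 52, 44, 41, 39, 37}
insert 77 → {77, 53, 52, 44, 41, 39, 37}
insert 40 → {77, 53, 52, 44, 41, 40, 39, 37}
insert 74 → {77, 74, 53, 52, 44, 41, 40, 39, 37}
insert 38 → {77, 74, 53, 52, 44, 41, 40, 39, 38, 37}
transmit next → 77; now {74, 53, 52, 44, 41, 40, 39, 38, 37}
transmit next → 74; now {53, 52, 44, 41, 40, 39, 38, 37}
transmit next → 53; now {52, 44, 41, 40, 39, 38, 37}
transmit next → 52; now {44, 41, 40, 39, 38, 37}
insert 64 → {64, 44, 41, 40, 39, 38, 37}
insert 76 → {76, 64, 44, 41, 40, 39, 38, 37}
transmit next → 76; now {64, 44, 41, 40, 39, 38, 37}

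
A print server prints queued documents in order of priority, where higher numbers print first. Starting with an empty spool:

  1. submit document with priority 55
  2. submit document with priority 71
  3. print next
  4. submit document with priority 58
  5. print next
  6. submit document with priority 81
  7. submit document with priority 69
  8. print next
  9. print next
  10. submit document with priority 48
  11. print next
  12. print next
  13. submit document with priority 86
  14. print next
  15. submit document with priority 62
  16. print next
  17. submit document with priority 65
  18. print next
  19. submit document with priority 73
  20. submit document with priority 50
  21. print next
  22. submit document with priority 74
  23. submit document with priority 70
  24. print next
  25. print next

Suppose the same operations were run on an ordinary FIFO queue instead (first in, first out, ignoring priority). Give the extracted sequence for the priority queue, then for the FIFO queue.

priority queue: [71, 58, 81, 69, 55, 48, 86, 62, 65, 73, 74, 70]; FIFO queue: [55, 71, 58, 81, 69, 48, 86, 62, 65, 73, 50, 74]

insert 55 → {55}
insert 71 → {71, 55}
print next → 71; now {55}
insert 58 → {58, 55}
print next → 58; now {55}
insert 81 → {81, 55}
insert 69 → {81, 69, 55}
print next → 81; now {69, 55}
print next → 69; now {55}
insert 48 → {55, 48}
print next → 55; now {48}
print next → 48; now {}
insert 86 → {86}
print next → 86; now {}
insert 62 → {62}
print next → 62; now {}
insert 65 → {65}
print next → 65; now {}
insert 73 → {73}
insert 50 → {73, 50}
print next → 73; now {50}
insert 74 → {74, 50}
insert 70 → {74, 70, 50}
print next → 74; now {70, 50}
print next → 70; now {50}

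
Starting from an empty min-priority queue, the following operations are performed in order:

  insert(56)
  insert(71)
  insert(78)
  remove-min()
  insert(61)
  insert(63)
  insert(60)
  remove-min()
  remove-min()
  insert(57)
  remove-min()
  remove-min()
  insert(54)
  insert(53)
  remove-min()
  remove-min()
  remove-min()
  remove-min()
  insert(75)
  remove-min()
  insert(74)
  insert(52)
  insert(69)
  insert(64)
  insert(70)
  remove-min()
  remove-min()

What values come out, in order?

[56, 60, 61, 57, 63, 53, 54, 71, 78, 75, 52, 64]

insert 56 → {56}
insert 71 → {56, 71}
insert 78 → {56, 71, 78}
remove-min → 56; now {71, 78}
insert 61 → {61, 71, 78}
insert 63 → {61, 63, 71, 78}
insert 60 → {60, 61, 63, 71, 78}
remove-min → 60; now {61, 63, 71, 78}
remove-min → 61; now {63, 71, 78}
insert 57 → {57, 63, 71, 78}
remove-min → 57; now {63, 71, 78}
remove-min → 63; now {71, 78}
insert 54 → {54, 71, 78}
insert 53 → {53, 54, 71, 78}
remove-min → 53; now {54, 71, 78}
remove-min → 54; now {71, 78}
remove-min → 71; now {78}
remove-min → 78; now {}
insert 75 → {75}
remove-min → 75; now {}
insert 74 → {74}
insert 52 → {52, 74}
insert 69 → {52, 69, 74}
insert 64 → {52, 64, 69, 74}
insert 70 → {52, 64, 69, 70, 74}
remove-min → 52; now {64, 69, 70, 74}
remove-min → 64; now {69, 70, 74}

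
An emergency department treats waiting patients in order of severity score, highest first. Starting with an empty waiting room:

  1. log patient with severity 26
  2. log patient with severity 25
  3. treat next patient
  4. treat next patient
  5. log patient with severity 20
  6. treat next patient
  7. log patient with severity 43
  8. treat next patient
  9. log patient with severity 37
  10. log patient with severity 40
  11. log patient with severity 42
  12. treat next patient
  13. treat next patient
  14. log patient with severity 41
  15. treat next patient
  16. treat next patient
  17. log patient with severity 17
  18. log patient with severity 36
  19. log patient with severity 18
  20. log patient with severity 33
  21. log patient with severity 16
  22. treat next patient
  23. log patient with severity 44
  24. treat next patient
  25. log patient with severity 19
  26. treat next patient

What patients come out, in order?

[26, 25, 20, 43, 42, 40, 41, 37, 36, 44, 33]

insert 26 → {26}
insert 25 → {26, 25}
treat next patient → 26; now {25}
treat next patient → 25; now {}
insert 20 → {20}
treat next patient → 20; now {}
insert 43 → {43}
treat next patient → 43; now {}
insert 37 → {37}
insert 40 → {40, 37}
insert 42 → {42, 40, 37}
treat next patient → 42; now {40, 37}
treat next patient → 40; now {37}
insert 41 → {41, 37}
treat next patient → 41; now {37}
treat next patient → 37; now {}
insert 17 → {17}
insert 36 → {36, 17}
insert 18 → {36, 18, 17}
insert 33 → {36, 33, 18, 17}
insert 16 → {36, 33, 18, 17, 16}
treat next patient → 36; now {33, 18, 17, 16}
insert 44 → {44, 33, 18, 17, 16}
treat next patient → 44; now {33, 18, 17, 16}
insert 19 → {33, 19, 18, 17, 16}
treat next patient → 33; now {19, 18, 17, 16}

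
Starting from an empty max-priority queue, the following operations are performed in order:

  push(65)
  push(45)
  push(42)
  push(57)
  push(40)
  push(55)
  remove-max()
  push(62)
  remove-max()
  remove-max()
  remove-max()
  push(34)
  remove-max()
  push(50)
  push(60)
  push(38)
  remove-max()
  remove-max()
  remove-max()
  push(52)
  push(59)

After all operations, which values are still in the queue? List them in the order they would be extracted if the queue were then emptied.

59 → 52 → 40 → 38 → 34

insert 65 → {65}
insert 45 → {65, 45}
insert 42 → {65, 45, 42}
insert 57 → {65, 57, 45, 42}
insert 40 → {65, 57, 45, 42, 40}
insert 55 → {65, 57, 55, 45, 42, 40}
remove-max → 65; now {57, 55, 45, 42, 40}
insert 62 → {62, 57, 55, 45, 42, 40}
remove-max → 62; now {57, 55, 45, 42, 40}
remove-max → 57; now {55, 45, 42, 40}
remove-max → 55; now {45, 42, 40}
insert 34 → {45, 42, 40, 34}
remove-max → 45; now {42, 40, 34}
insert 50 → {50, 42, 40, 34}
insert 60 → {60, 50, 42, 40, 34}
insert 38 → {60, 50, 42, 40, 38, 34}
remove-max → 60; now {50, 42, 40, 38, 34}
remove-max → 50; now {42, 40, 38, 34}
remove-max → 42; now {40, 38, 34}
insert 52 → {52, 40, 38, 34}
insert 59 → {59, 52, 40, 38, 34}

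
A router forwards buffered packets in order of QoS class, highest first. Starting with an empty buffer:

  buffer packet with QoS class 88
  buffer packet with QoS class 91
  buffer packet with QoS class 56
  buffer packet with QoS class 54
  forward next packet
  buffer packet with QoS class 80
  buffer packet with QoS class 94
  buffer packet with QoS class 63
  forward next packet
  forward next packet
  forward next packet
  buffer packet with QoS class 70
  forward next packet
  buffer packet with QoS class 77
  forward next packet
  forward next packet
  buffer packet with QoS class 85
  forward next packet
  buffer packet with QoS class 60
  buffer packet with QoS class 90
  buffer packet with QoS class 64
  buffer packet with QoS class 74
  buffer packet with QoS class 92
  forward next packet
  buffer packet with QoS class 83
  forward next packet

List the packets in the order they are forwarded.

insert 88 → {88}
insert 91 → {91, 88}
insert 56 → {91, 88, 56}
insert 54 → {91, 88, 56, 54}
forward next packet → 91; now {88, 56, 54}
insert 80 → {88, 80, 56, 54}
insert 94 → {94, 88, 80, 56, 54}
insert 63 → {94, 88, 80, 63, 56, 54}
forward next packet → 94; now {88, 80, 63, 56, 54}
forward next packet → 88; now {80, 63, 56, 54}
forward next packet → 80; now {63, 56, 54}
insert 70 → {70, 63, 56, 54}
forward next packet → 70; now {63, 56, 54}
insert 77 → {77, 63, 56, 54}
forward next packet → 77; now {63, 56, 54}
forward next packet → 63; now {56, 54}
insert 85 → {85, 56, 54}
forward next packet → 85; now {56, 54}
insert 60 → {60, 56, 54}
insert 90 → {90, 60, 56, 54}
insert 64 → {90, 64, 60, 56, 54}
insert 74 → {90, 74, 64, 60, 56, 54}
insert 92 → {92, 90, 74, 64, 60, 56, 54}
forward next packet → 92; now {90, 74, 64, 60, 56, 54}
insert 83 → {90, 83, 74, 64, 60, 56, 54}
forward next packet → 90; now {83, 74, 64, 60, 56, 54}

91, 94, 88, 80, 70, 77, 63, 85, 92, 90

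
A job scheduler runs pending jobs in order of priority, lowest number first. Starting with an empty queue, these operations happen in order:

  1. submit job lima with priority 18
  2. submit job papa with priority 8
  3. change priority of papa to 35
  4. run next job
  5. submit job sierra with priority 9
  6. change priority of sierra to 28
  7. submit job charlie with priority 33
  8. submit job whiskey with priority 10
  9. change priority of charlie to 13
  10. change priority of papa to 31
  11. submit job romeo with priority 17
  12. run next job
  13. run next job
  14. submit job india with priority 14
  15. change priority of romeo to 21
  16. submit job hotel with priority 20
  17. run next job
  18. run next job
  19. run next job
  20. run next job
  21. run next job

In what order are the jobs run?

add lima (priority 18) → {lima:18}
add papa (priority 8) → {papa:8, lima:18}
update papa to priority 35 → {lima:18, papa:35}
run next job → lima; now {papa:35}
add sierra (priority 9) → {sierra:9, papa:35}
update sierra to priority 28 → {sierra:28, papa:35}
add charlie (priority 33) → {sierra:28, charlie:33, papa:35}
add whiskey (priority 10) → {whiskey:10, sierra:28, charlie:33, papa:35}
update charlie to priority 13 → {whiskey:10, charlie:13, sierra:28, papa:35}
update papa to priority 31 → {whiskey:10, charlie:13, sierra:28, papa:31}
add romeo (priority 17) → {whiskey:10, charlie:13, romeo:17, sierra:28, papa:31}
run next job → whiskey; now {charlie:13, romeo:17, sierra:28, papa:31}
run next job → charlie; now {romeo:17, sierra:28, papa:31}
add india (priority 14) → {india:14, romeo:17, sierra:28, papa:31}
update romeo to priority 21 → {india:14, romeo:21, sierra:28, papa:31}
add hotel (priority 20) → {india:14, hotel:20, romeo:21, sierra:28, papa:31}
run next job → india; now {hotel:20, romeo:21, sierra:28, papa:31}
run next job → hotel; now {romeo:21, sierra:28, papa:31}
run next job → romeo; now {sierra:28, papa:31}
run next job → sierra; now {papa:31}
run next job → papa; now {}

[lima, whiskey, charlie, india, hotel, romeo, sierra, papa]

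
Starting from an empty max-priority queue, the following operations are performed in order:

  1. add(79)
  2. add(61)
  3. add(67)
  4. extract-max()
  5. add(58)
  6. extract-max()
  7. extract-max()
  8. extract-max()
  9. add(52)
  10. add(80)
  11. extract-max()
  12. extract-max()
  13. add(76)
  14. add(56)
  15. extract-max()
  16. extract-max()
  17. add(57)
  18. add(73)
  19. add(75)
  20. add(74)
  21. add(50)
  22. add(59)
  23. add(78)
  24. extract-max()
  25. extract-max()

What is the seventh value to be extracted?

76

insert 79 → {79}
insert 61 → {79, 61}
insert 67 → {79, 67, 61}
extract-max → 79; now {67, 61}
insert 58 → {67, 61, 58}
extract-max → 67; now {61, 58}
extract-max → 61; now {58}
extract-max → 58; now {}
insert 52 → {52}
insert 80 → {80, 52}
extract-max → 80; now {52}
extract-max → 52; now {}
insert 76 → {76}
insert 56 → {76, 56}
extract-max → 76; now {56}
extract-max → 56; now {}
insert 57 → {57}
insert 73 → {73, 57}
insert 75 → {75, 73, 57}
insert 74 → {75, 74, 73, 57}
insert 50 → {75, 74, 73, 57, 50}
insert 59 → {75, 74, 73, 59, 57, 50}
insert 78 → {78, 75, 74, 73, 59, 57, 50}
extract-max → 78; now {75, 74, 73, 59, 57, 50}
extract-max → 75; now {74, 73, 59, 57, 50}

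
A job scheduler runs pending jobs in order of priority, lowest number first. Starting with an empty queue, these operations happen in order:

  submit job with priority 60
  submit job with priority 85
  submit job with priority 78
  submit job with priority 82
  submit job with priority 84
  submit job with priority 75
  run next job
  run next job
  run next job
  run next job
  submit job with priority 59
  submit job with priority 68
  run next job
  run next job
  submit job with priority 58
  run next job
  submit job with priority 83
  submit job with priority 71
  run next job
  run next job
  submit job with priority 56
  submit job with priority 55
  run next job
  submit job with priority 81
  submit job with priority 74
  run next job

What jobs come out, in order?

60 → 75 → 78 → 82 → 59 → 68 → 58 → 71 → 83 → 55 → 56

insert 60 → {60}
insert 85 → {60, 85}
insert 78 → {60, 78, 85}
insert 82 → {60, 78, 82, 85}
insert 84 → {60, 78, 82, 84, 85}
insert 75 → {60, 75, 78, 82, 84, 85}
run next job → 60; now {75, 78, 82, 84, 85}
run next job → 75; now {78, 82, 84, 85}
run next job → 78; now {82, 84, 85}
run next job → 82; now {84, 85}
insert 59 → {59, 84, 85}
insert 68 → {59, 68, 84, 85}
run next job → 59; now {68, 84, 85}
run next job → 68; now {84, 85}
insert 58 → {58, 84, 85}
run next job → 58; now {84, 85}
insert 83 → {83, 84, 85}
insert 71 → {71, 83, 84, 85}
run next job → 71; now {83, 84, 85}
run next job → 83; now {84, 85}
insert 56 → {56, 84, 85}
insert 55 → {55, 56, 84, 85}
run next job → 55; now {56, 84, 85}
insert 81 → {56, 81, 84, 85}
insert 74 → {56, 74, 81, 84, 85}
run next job → 56; now {74, 81, 84, 85}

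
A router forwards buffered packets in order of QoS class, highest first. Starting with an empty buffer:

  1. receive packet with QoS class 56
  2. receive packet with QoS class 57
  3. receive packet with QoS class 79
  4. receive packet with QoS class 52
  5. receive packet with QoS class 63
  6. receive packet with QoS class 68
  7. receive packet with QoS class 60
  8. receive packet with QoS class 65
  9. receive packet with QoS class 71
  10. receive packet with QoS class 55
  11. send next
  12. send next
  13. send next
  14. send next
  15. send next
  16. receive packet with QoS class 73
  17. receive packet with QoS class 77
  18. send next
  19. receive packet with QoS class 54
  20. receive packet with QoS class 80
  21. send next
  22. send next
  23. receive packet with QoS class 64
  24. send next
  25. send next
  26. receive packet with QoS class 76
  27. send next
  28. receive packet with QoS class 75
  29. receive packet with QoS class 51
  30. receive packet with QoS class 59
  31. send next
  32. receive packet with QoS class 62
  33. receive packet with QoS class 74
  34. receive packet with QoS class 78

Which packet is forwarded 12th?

75

insert 56 → {56}
insert 57 → {57, 56}
insert 79 → {79, 57, 56}
insert 52 → {79, 57, 56, 52}
insert 63 → {79, 63, 57, 56, 52}
insert 68 → {79, 68, 63, 57, 56, 52}
insert 60 → {79, 68, 63, 60, 57, 56, 52}
insert 65 → {79, 68, 65, 63, 60, 57, 56, 52}
insert 71 → {79, 71, 68, 65, 63, 60, 57, 56, 52}
insert 55 → {79, 71, 68, 65, 63, 60, 57, 56, 55, 52}
send next → 79; now {71, 68, 65, 63, 60, 57, 56, 55, 52}
send next → 71; now {68, 65, 63, 60, 57, 56, 55, 52}
send next → 68; now {65, 63, 60, 57, 56, 55, 52}
send next → 65; now {63, 60, 57, 56, 55, 52}
send next → 63; now {60, 57, 56, 55, 52}
insert 73 → {73, 60, 57, 56, 55, 52}
insert 77 → {77, 73, 60, 57, 56, 55, 52}
send next → 77; now {73, 60, 57, 56, 55, 52}
insert 54 → {73, 60, 57, 56, 55, 54, 52}
insert 80 → {80, 73, 60, 57, 56, 55, 54, 52}
send next → 80; now {73, 60, 57, 56, 55, 54, 52}
send next → 73; now {60, 57, 56, 55, 54, 52}
insert 64 → {64, 60, 57, 56, 55, 54, 52}
send next → 64; now {60, 57, 56, 55, 54, 52}
send next → 60; now {57, 56, 55, 54, 52}
insert 76 → {76, 57, 56, 55, 54, 52}
send next → 76; now {57, 56, 55, 54, 52}
insert 75 → {75, 57, 56, 55, 54, 52}
insert 51 → {75, 57, 56, 55, 54, 52, 51}
insert 59 → {75, 59, 57, 56, 55, 54, 52, 51}
send next → 75; now {59, 57, 56, 55, 54, 52, 51}
insert 62 → {62, 59, 57, 56, 55, 54, 52, 51}
insert 74 → {74, 62, 59, 57, 56, 55, 54, 52, 51}
insert 78 → {78, 74, 62, 59, 57, 56, 55, 54, 52, 51}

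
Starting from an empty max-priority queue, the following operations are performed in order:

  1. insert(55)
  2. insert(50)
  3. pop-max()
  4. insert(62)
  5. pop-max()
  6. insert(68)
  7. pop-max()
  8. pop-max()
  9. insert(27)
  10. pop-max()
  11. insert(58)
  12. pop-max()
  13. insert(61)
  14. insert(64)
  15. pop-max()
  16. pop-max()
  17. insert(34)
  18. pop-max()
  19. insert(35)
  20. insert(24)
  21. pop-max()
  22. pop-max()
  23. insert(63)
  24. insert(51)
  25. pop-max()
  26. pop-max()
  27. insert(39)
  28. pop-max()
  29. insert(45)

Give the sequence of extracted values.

55 → 62 → 68 → 50 → 27 → 58 → 64 → 61 → 34 → 35 → 24 → 63 → 51 → 39

insert 55 → {55}
insert 50 → {55, 50}
pop-max → 55; now {50}
insert 62 → {62, 50}
pop-max → 62; now {50}
insert 68 → {68, 50}
pop-max → 68; now {50}
pop-max → 50; now {}
insert 27 → {27}
pop-max → 27; now {}
insert 58 → {58}
pop-max → 58; now {}
insert 61 → {61}
insert 64 → {64, 61}
pop-max → 64; now {61}
pop-max → 61; now {}
insert 34 → {34}
pop-max → 34; now {}
insert 35 → {35}
insert 24 → {35, 24}
pop-max → 35; now {24}
pop-max → 24; now {}
insert 63 → {63}
insert 51 → {63, 51}
pop-max → 63; now {51}
pop-max → 51; now {}
insert 39 → {39}
pop-max → 39; now {}
insert 45 → {45}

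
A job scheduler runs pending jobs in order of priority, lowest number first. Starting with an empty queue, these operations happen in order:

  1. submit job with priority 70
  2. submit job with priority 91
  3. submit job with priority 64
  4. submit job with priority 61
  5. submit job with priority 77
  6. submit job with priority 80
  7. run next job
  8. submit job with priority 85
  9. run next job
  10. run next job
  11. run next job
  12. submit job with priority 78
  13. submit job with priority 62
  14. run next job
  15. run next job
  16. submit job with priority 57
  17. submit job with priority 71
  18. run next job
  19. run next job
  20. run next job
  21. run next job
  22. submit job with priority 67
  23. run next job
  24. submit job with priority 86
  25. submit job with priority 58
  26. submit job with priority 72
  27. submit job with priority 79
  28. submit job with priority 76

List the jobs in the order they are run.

insert 70 → {70}
insert 91 → {70, 91}
insert 64 → {64, 70, 91}
insert 61 → {61, 64, 70, 91}
insert 77 → {61, 64, 70, 77, 91}
insert 80 → {61, 64, 70, 77, 80, 91}
run next job → 61; now {64, 70, 77, 80, 91}
insert 85 → {64, 70, 77, 80, 85, 91}
run next job → 64; now {70, 77, 80, 85, 91}
run next job → 70; now {77, 80, 85, 91}
run next job → 77; now {80, 85, 91}
insert 78 → {78, 80, 85, 91}
insert 62 → {62, 78, 80, 85, 91}
run next job → 62; now {78, 80, 85, 91}
run next job → 78; now {80, 85, 91}
insert 57 → {57, 80, 85, 91}
insert 71 → {57, 71, 80, 85, 91}
run next job → 57; now {71, 80, 85, 91}
run next job → 71; now {80, 85, 91}
run next job → 80; now {85, 91}
run next job → 85; now {91}
insert 67 → {67, 91}
run next job → 67; now {91}
insert 86 → {86, 91}
insert 58 → {58, 86, 91}
insert 72 → {58, 72, 86, 91}
insert 79 → {58, 72, 79, 86, 91}
insert 76 → {58, 72, 76, 79, 86, 91}

61, 64, 70, 77, 62, 78, 57, 71, 80, 85, 67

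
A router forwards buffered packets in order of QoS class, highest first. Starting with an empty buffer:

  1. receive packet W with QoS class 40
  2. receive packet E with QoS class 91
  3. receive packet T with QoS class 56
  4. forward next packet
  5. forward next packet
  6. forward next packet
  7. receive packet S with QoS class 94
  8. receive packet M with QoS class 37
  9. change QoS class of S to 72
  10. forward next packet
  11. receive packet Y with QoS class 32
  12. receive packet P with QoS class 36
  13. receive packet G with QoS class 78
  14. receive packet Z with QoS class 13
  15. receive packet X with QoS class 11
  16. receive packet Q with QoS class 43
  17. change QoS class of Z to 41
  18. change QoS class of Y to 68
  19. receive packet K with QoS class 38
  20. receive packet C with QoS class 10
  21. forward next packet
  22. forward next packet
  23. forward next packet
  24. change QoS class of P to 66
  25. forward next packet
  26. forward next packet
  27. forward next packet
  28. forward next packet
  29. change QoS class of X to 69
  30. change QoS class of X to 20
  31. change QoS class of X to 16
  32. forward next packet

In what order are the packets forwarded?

add W (QoS class 40) → {W:40}
add E (QoS class 91) → {E:91, W:40}
add T (QoS class 56) → {E:91, T:56, W:40}
forward next packet → E; now {T:56, W:40}
forward next packet → T; now {W:40}
forward next packet → W; now {}
add S (QoS class 94) → {S:94}
add M (QoS class 37) → {S:94, M:37}
update S to QoS class 72 → {S:72, M:37}
forward next packet → S; now {M:37}
add Y (QoS class 32) → {M:37, Y:32}
add P (QoS class 36) → {M:37, P:36, Y:32}
add G (QoS class 78) → {G:78, M:37, P:36, Y:32}
add Z (QoS class 13) → {G:78, M:37, P:36, Y:32, Z:13}
add X (QoS class 11) → {G:78, M:37, P:36, Y:32, Z:13, X:11}
add Q (QoS class 43) → {G:78, Q:43, M:37, P:36, Y:32, Z:13, X:11}
update Z to QoS class 41 → {G:78, Q:43, Z:41, M:37, P:36, Y:32, X:11}
update Y to QoS class 68 → {G:78, Y:68, Q:43, Z:41, M:37, P:36, X:11}
add K (QoS class 38) → {G:78, Y:68, Q:43, Z:41, K:38, M:37, P:36, X:11}
add C (QoS class 10) → {G:78, Y:68, Q:43, Z:41, K:38, M:37, P:36, X:11, C:10}
forward next packet → G; now {Y:68, Q:43, Z:41, K:38, M:37, P:36, X:11, C:10}
forward next packet → Y; now {Q:43, Z:41, K:38, M:37, P:36, X:11, C:10}
forward next packet → Q; now {Z:41, K:38, M:37, P:36, X:11, C:10}
update P to QoS class 66 → {P:66, Z:41, K:38, M:37, X:11, C:10}
forward next packet → P; now {Z:41, K:38, M:37, X:11, C:10}
forward next packet → Z; now {K:38, M:37, X:11, C:10}
forward next packet → K; now {M:37, X:11, C:10}
forward next packet → M; now {X:11, C:10}
update X to QoS class 69 → {X:69, C:10}
update X to QoS class 20 → {X:20, C:10}
update X to QoS class 16 → {X:16, C:10}
forward next packet → X; now {C:10}

E → T → W → S → G → Y → Q → P → Z → K → M → X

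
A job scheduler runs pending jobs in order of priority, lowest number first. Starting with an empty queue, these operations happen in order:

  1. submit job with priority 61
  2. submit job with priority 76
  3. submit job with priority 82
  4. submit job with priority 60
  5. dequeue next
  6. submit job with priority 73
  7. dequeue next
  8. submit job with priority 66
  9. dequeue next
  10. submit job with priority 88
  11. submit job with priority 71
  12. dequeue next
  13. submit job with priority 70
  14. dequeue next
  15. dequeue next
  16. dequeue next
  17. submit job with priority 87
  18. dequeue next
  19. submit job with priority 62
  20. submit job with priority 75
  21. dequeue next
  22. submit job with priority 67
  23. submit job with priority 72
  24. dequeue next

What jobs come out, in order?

[60, 61, 66, 71, 70, 73, 76, 82, 62, 67]

insert 61 → {61}
insert 76 → {61, 76}
insert 82 → {61, 76, 82}
insert 60 → {60, 61, 76, 82}
dequeue next → 60; now {61, 76, 82}
insert 73 → {61, 73, 76, 82}
dequeue next → 61; now {73, 76, 82}
insert 66 → {66, 73, 76, 82}
dequeue next → 66; now {73, 76, 82}
insert 88 → {73, 76, 82, 88}
insert 71 → {71, 73, 76, 82, 88}
dequeue next → 71; now {73, 76, 82, 88}
insert 70 → {70, 73, 76, 82, 88}
dequeue next → 70; now {73, 76, 82, 88}
dequeue next → 73; now {76, 82, 88}
dequeue next → 76; now {82, 88}
insert 87 → {82, 87, 88}
dequeue next → 82; now {87, 88}
insert 62 → {62, 87, 88}
insert 75 → {62, 75, 87, 88}
dequeue next → 62; now {75, 87, 88}
insert 67 → {67, 75, 87, 88}
insert 72 → {67, 72, 75, 87, 88}
dequeue next → 67; now {72, 75, 87, 88}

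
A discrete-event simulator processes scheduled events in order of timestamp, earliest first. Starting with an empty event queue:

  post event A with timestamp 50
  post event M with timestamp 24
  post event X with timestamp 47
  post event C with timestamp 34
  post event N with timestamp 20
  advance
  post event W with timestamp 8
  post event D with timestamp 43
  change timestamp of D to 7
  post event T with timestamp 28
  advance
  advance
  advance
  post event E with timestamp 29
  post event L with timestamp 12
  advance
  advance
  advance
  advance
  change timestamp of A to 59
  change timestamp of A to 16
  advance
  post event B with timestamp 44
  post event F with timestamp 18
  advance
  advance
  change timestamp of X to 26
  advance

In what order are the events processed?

add A (timestamp 50) → {A:50}
add M (timestamp 24) → {M:24, A:50}
add X (timestamp 47) → {M:24, X:47, A:50}
add C (timestamp 34) → {M:24, C:34, X:47, A:50}
add N (timestamp 20) → {N:20, M:24, C:34, X:47, A:50}
advance → N; now {M:24, C:34, X:47, A:50}
add W (timestamp 8) → {W:8, M:24, C:34, X:47, A:50}
add D (timestamp 43) → {W:8, M:24, C:34, D:43, X:47, A:50}
update D to timestamp 7 → {D:7, W:8, M:24, C:34, X:47, A:50}
add T (timestamp 28) → {D:7, W:8, M:24, T:28, C:34, X:47, A:50}
advance → D; now {W:8, M:24, T:28, C:34, X:47, A:50}
advance → W; now {M:24, T:28, C:34, X:47, A:50}
advance → M; now {T:28, C:34, X:47, A:50}
add E (timestamp 29) → {T:28, E:29, C:34, X:47, A:50}
add L (timestamp 12) → {L:12, T:28, E:29, C:34, X:47, A:50}
advance → L; now {T:28, E:29, C:34, X:47, A:50}
advance → T; now {E:29, C:34, X:47, A:50}
advance → E; now {C:34, X:47, A:50}
advance → C; now {X:47, A:50}
update A to timestamp 59 → {X:47, A:59}
update A to timestamp 16 → {A:16, X:47}
advance → A; now {X:47}
add B (timestamp 44) → {B:44, X:47}
add F (timestamp 18) → {F:18, B:44, X:47}
advance → F; now {B:44, X:47}
advance → B; now {X:47}
update X to timestamp 26 → {X:26}
advance → X; now {}

N, D, W, M, L, T, E, C, A, F, B, X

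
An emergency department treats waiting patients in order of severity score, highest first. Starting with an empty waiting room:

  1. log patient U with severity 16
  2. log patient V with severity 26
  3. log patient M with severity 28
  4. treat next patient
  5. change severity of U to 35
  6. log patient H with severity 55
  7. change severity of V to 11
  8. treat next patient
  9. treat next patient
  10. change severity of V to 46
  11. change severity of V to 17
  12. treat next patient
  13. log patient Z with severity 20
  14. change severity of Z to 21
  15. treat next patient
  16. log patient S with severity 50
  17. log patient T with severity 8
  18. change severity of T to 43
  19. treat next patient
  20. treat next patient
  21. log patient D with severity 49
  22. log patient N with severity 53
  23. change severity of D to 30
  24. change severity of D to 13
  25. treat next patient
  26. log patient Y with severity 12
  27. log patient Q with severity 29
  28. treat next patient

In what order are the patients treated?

add U (severity 16) → {U:16}
add V (severity 26) → {V:26, U:16}
add M (severity 28) → {M:28, V:26, U:16}
treat next patient → M; now {V:26, U:16}
update U to severity 35 → {U:35, V:26}
add H (severity 55) → {H:55, U:35, V:26}
update V to severity 11 → {H:55, U:35, V:11}
treat next patient → H; now {U:35, V:11}
treat next patient → U; now {V:11}
update V to severity 46 → {V:46}
update V to severity 17 → {V:17}
treat next patient → V; now {}
add Z (severity 20) → {Z:20}
update Z to severity 21 → {Z:21}
treat next patient → Z; now {}
add S (severity 50) → {S:50}
add T (severity 8) → {S:50, T:8}
update T to severity 43 → {S:50, T:43}
treat next patient → S; now {T:43}
treat next patient → T; now {}
add D (severity 49) → {D:49}
add N (severity 53) → {N:53, D:49}
update D to severity 30 → {N:53, D:30}
update D to severity 13 → {N:53, D:13}
treat next patient → N; now {D:13}
add Y (severity 12) → {D:13, Y:12}
add Q (severity 29) → {Q:29, D:13, Y:12}
treat next patient → Q; now {D:13, Y:12}

M → H → U → V → Z → S → T → N → Q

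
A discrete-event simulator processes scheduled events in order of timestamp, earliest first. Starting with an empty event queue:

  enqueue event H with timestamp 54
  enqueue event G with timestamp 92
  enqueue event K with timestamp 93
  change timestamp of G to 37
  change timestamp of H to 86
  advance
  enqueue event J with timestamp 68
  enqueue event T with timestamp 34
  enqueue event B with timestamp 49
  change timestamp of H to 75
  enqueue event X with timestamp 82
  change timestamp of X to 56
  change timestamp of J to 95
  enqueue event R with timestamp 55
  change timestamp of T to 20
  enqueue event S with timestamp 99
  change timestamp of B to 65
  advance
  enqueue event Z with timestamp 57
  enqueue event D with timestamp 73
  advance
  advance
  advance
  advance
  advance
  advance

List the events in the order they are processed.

[G, T, R, X, Z, B, D, H]

add H (timestamp 54) → {H:54}
add G (timestamp 92) → {H:54, G:92}
add K (timestamp 93) → {H:54, G:92, K:93}
update G to timestamp 37 → {G:37, H:54, K:93}
update H to timestamp 86 → {G:37, H:86, K:93}
advance → G; now {H:86, K:93}
add J (timestamp 68) → {J:68, H:86, K:93}
add T (timestamp 34) → {T:34, J:68, H:86, K:93}
add B (timestamp 49) → {T:34, B:49, J:68, H:86, K:93}
update H to timestamp 75 → {T:34, B:49, J:68, H:75, K:93}
add X (timestamp 82) → {T:34, B:49, J:68, H:75, X:82, K:93}
update X to timestamp 56 → {T:34, B:49, X:56, J:68, H:75, K:93}
update J to timestamp 95 → {T:34, B:49, X:56, H:75, K:93, J:95}
add R (timestamp 55) → {T:34, B:49, R:55, X:56, H:75, K:93, J:95}
update T to timestamp 20 → {T:20, B:49, R:55, X:56, H:75, K:93, J:95}
add S (timestamp 99) → {T:20, B:49, R:55, X:56, H:75, K:93, J:95, S:99}
update B to timestamp 65 → {T:20, R:55, X:56, B:65, H:75, K:93, J:95, S:99}
advance → T; now {R:55, X:56, B:65, H:75, K:93, J:95, S:99}
add Z (timestamp 57) → {R:55, X:56, Z:57, B:65, H:75, K:93, J:95, S:99}
add D (timestamp 73) → {R:55, X:56, Z:57, B:65, D:73, H:75, K:93, J:95, S:99}
advance → R; now {X:56, Z:57, B:65, D:73, H:75, K:93, J:95, S:99}
advance → X; now {Z:57, B:65, D:73, H:75, K:93, J:95, S:99}
advance → Z; now {B:65, D:73, H:75, K:93, J:95, S:99}
advance → B; now {D:73, H:75, K:93, J:95, S:99}
advance → D; now {H:75, K:93, J:95, S:99}
advance → H; now {K:93, J:95, S:99}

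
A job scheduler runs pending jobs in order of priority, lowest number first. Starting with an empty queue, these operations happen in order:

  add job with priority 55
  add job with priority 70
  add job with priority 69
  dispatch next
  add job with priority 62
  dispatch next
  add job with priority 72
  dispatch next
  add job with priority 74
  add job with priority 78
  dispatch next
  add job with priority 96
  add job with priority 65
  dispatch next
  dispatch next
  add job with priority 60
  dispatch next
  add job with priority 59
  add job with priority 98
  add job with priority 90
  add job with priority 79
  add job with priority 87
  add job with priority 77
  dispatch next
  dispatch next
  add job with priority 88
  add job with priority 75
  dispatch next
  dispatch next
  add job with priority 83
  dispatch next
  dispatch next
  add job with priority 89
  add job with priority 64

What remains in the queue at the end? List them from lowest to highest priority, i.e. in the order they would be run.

insert 55 → {55}
insert 70 → {55, 70}
insert 69 → {55, 69, 70}
dispatch next → 55; now {69, 70}
insert 62 → {62, 69, 70}
dispatch next → 62; now {69, 70}
insert 72 → {69, 70, 72}
dispatch next → 69; now {70, 72}
insert 74 → {70, 72, 74}
insert 78 → {70, 72, 74, 78}
dispatch next → 70; now {72, 74, 78}
insert 96 → {72, 74, 78, 96}
insert 65 → {65, 72, 74, 78, 96}
dispatch next → 65; now {72, 74, 78, 96}
dispatch next → 72; now {74, 78, 96}
insert 60 → {60, 74, 78, 96}
dispatch next → 60; now {74, 78, 96}
insert 59 → {59, 74, 78, 96}
insert 98 → {59, 74, 78, 96, 98}
insert 90 → {59, 74, 78, 90, 96, 98}
insert 79 → {59, 74, 78, 79, 90, 96, 98}
insert 87 → {59, 74, 78, 79, 87, 90, 96, 98}
insert 77 → {59, 74, 77, 78, 79, 87, 90, 96, 98}
dispatch next → 59; now {74, 77, 78, 79, 87, 90, 96, 98}
dispatch next → 74; now {77, 78, 79, 87, 90, 96, 98}
insert 88 → {77, 78, 79, 87, 88, 90, 96, 98}
insert 75 → {75, 77, 78, 79, 87, 88, 90, 96, 98}
dispatch next → 75; now {77, 78, 79, 87, 88, 90, 96, 98}
dispatch next → 77; now {78, 79, 87, 88, 90, 96, 98}
insert 83 → {78, 79, 83, 87, 88, 90, 96, 98}
dispatch next → 78; now {79, 83, 87, 88, 90, 96, 98}
dispatch next → 79; now {83, 87, 88, 90, 96, 98}
insert 89 → {83, 87, 88, 89, 90, 96, 98}
insert 64 → {64, 83, 87, 88, 89, 90, 96, 98}

[64, 83, 87, 88, 89, 90, 96, 98]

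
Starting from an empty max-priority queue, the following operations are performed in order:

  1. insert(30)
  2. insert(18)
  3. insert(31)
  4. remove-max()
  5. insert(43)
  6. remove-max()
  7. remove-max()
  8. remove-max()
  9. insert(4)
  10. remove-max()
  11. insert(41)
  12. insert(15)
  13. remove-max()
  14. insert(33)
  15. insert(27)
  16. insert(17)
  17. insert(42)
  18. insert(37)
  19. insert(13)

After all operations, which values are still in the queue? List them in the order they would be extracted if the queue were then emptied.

insert 30 → {30}
insert 18 → {30, 18}
insert 31 → {31, 30, 18}
remove-max → 31; now {30, 18}
insert 43 → {43, 30, 18}
remove-max → 43; now {30, 18}
remove-max → 30; now {18}
remove-max → 18; now {}
insert 4 → {4}
remove-max → 4; now {}
insert 41 → {41}
insert 15 → {41, 15}
remove-max → 41; now {15}
insert 33 → {33, 15}
insert 27 → {33, 27, 15}
insert 17 → {33, 27, 17, 15}
insert 42 → {42, 33, 27, 17, 15}
insert 37 → {42, 37, 33, 27, 17, 15}
insert 13 → {42, 37, 33, 27, 17, 15, 13}

42, 37, 33, 27, 17, 15, 13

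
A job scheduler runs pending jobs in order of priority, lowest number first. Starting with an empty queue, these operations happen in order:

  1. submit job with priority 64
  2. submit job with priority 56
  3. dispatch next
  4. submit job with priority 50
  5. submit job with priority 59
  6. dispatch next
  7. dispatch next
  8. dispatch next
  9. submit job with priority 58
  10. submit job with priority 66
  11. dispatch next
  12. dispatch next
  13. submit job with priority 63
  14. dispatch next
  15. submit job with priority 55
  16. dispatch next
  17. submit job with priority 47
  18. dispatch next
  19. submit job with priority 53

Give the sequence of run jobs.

56 → 50 → 59 → 64 → 58 → 66 → 63 → 55 → 47

insert 64 → {64}
insert 56 → {56, 64}
dispatch next → 56; now {64}
insert 50 → {50, 64}
insert 59 → {50, 59, 64}
dispatch next → 50; now {59, 64}
dispatch next → 59; now {64}
dispatch next → 64; now {}
insert 58 → {58}
insert 66 → {58, 66}
dispatch next → 58; now {66}
dispatch next → 66; now {}
insert 63 → {63}
dispatch next → 63; now {}
insert 55 → {55}
dispatch next → 55; now {}
insert 47 → {47}
dispatch next → 47; now {}
insert 53 → {53}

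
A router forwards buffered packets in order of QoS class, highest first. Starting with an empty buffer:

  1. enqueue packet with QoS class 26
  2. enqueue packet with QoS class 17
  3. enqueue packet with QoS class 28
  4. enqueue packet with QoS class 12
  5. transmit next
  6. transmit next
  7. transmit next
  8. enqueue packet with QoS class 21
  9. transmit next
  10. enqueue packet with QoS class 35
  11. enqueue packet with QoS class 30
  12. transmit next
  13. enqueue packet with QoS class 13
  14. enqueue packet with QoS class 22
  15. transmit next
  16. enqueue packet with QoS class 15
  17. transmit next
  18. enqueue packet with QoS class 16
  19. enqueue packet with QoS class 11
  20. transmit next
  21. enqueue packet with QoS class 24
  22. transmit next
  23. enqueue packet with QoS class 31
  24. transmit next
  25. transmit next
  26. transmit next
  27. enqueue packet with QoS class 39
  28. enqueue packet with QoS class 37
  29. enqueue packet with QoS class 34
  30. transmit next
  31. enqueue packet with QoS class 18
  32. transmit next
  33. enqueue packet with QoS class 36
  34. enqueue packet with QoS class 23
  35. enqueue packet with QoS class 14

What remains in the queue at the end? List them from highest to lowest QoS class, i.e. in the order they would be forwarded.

insert 26 → {26}
insert 17 → {26, 17}
insert 28 → {28, 26, 17}
insert 12 → {28, 26, 17, 12}
transmit next → 28; now {26, 17, 12}
transmit next → 26; now {17, 12}
transmit next → 17; now {12}
insert 21 → {21, 12}
transmit next → 21; now {12}
insert 35 → {35, 12}
insert 30 → {35, 30, 12}
transmit next → 35; now {30, 12}
insert 13 → {30, 13, 12}
insert 22 → {30, 22, 13, 12}
transmit next → 30; now {22, 13, 12}
insert 15 → {22, 15, 13, 12}
transmit next → 22; now {15, 13, 12}
insert 16 → {16, 15, 13, 12}
insert 11 → {16, 15, 13, 12, 11}
transmit next → 16; now {15, 13, 12, 11}
insert 24 → {24, 15, 13, 12, 11}
transmit next → 24; now {15, 13, 12, 11}
insert 31 → {31, 15, 13, 12, 11}
transmit next → 31; now {15, 13, 12, 11}
transmit next → 15; now {13, 12, 11}
transmit next → 13; now {12, 11}
insert 39 → {39, 12, 11}
insert 37 → {39, 37, 12, 11}
insert 34 → {39, 37, 34, 12, 11}
transmit next → 39; now {37, 34, 12, 11}
insert 18 → {37, 34, 18, 12, 11}
transmit next → 37; now {34, 18, 12, 11}
insert 36 → {36, 34, 18, 12, 11}
insert 23 → {36, 34, 23, 18, 12, 11}
insert 14 → {36, 34, 23, 18, 14, 12, 11}

[36, 34, 23, 18, 14, 12, 11]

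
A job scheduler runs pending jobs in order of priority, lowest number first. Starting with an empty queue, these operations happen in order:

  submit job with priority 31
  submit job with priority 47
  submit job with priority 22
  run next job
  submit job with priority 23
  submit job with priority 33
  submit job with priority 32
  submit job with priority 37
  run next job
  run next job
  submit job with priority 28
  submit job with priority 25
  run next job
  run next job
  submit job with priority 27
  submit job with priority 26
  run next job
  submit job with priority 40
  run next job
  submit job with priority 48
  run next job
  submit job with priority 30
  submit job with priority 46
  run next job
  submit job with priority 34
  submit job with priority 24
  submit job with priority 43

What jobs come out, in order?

[22, 23, 31, 25, 28, 26, 27, 32, 30]

insert 31 → {31}
insert 47 → {31, 47}
insert 22 → {22, 31, 47}
run next job → 22; now {31, 47}
insert 23 → {23, 31, 47}
insert 33 → {23, 31, 33, 47}
insert 32 → {23, 31, 32, 33, 47}
insert 37 → {23, 31, 32, 33, 37, 47}
run next job → 23; now {31, 32, 33, 37, 47}
run next job → 31; now {32, 33, 37, 47}
insert 28 → {28, 32, 33, 37, 47}
insert 25 → {25, 28, 32, 33, 37, 47}
run next job → 25; now {28, 32, 33, 37, 47}
run next job → 28; now {32, 33, 37, 47}
insert 27 → {27, 32, 33, 37, 47}
insert 26 → {26, 27, 32, 33, 37, 47}
run next job → 26; now {27, 32, 33, 37, 47}
insert 40 → {27, 32, 33, 37, 40, 47}
run next job → 27; now {32, 33, 37, 40, 47}
insert 48 → {32, 33, 37, 40, 47, 48}
run next job → 32; now {33, 37, 40, 47, 48}
insert 30 → {30, 33, 37, 40, 47, 48}
insert 46 → {30, 33, 37, 40, 46, 47, 48}
run next job → 30; now {33, 37, 40, 46, 47, 48}
insert 34 → {33, 34, 37, 40, 46, 47, 48}
insert 24 → {24, 33, 34, 37, 40, 46, 47, 48}
insert 43 → {24, 33, 34, 37, 40, 43, 46, 47, 48}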